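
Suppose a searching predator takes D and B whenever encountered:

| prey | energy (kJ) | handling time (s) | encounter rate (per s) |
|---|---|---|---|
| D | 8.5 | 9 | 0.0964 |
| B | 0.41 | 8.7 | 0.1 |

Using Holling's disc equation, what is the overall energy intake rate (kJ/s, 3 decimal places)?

R = Σλ_iE_i / (1 + Σλ_ih_i)
Numerator: 0.0964×8.5 + 0.1×0.41 = 0.8604
Denominator: 1 + 0.0964×9 + 0.1×8.7 = 2.738
R = 0.8604/2.738 = 0.3143 kJ/s

0.314 kJ/s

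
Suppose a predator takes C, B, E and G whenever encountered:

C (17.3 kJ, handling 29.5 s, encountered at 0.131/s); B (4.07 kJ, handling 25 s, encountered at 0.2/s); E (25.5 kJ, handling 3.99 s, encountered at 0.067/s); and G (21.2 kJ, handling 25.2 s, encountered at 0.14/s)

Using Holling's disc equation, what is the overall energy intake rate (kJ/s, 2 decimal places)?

Energy encountered per unit search time: 0.131×17.3 + 0.2×4.07 + 0.067×25.5 + 0.14×21.2 = 7.757 kJ/s.
Handling time per unit search time: 0.131×29.5 + 0.2×25 + 0.067×3.99 + 0.14×25.2 = 12.66.
Rate = 7.757/(1 + 12.66) = 0.5679 kJ/s.

0.57 kJ/s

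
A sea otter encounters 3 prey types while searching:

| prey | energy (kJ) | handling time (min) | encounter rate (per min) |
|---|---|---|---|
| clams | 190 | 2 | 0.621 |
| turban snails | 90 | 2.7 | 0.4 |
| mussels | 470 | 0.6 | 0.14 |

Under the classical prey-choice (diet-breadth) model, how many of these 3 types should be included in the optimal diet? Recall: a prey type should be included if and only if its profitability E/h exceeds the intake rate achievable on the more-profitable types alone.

2

Profitabilities (E/h, kJ/min): mussels 783, clams 95, turban snails 33.3. Add prey in this order while the next type's profitability exceeds the intake rate on those already taken.
Rate on top 1: 60.7. clams: 95 > 60.7 → include.
Rate on top 2: 79.02. turban snails: 33.3 < 79.02 → exclude; stop.
Optimal diet: mussels, clams — 2 of 3 types.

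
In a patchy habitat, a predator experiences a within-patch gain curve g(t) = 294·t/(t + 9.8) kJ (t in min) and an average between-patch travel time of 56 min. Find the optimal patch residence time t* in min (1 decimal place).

23.4 min

Maximise g(t)/(T+t): set derivative to zero → g'(t)(T+t) = g(t).
g'(t) = 294·9.8/(t + 9.8)². Setting 294·9.8/(t+9.8)² = 294t/[(t+9.8)(56+t)] gives 9.8(56+t) = t(t+9.8), so t² = 9.8×56 = 548.8.
t* = √548.8 = 23.43 min.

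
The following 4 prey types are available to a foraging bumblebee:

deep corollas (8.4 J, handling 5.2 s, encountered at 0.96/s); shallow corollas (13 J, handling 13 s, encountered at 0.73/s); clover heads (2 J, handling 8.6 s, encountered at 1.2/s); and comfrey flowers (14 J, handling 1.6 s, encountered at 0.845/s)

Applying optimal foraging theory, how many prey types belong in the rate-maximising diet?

Rank by E/h (J/s): comfrey flowers 8.75, deep corollas 1.62, shallow corollas 1, clover heads 0.233. Include each in turn until the next type's E/h falls below the running intake rate.
Rate on top 1: 5.03. deep corollas: 1.62 < 5.03 → exclude; stop.
Optimal diet: comfrey flowers — 1 of 4 types.

1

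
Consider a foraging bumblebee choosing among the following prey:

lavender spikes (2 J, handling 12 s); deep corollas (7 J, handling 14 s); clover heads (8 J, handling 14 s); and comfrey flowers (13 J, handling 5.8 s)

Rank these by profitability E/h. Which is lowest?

Profitability E/h (J/s): lavender spikes = 2/12 = 0.167, deep corollas = 7/14 = 0.5, clover heads = 8/14 = 0.571, comfrey flowers = 13/5.8 = 2.24.
Ranked: comfrey flowers > clover heads > deep corollas > lavender spikes.

lavender spikes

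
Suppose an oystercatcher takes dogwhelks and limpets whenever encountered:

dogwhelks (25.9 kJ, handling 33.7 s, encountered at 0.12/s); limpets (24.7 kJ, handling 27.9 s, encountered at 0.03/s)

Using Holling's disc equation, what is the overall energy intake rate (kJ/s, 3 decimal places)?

R = Σλ_iE_i / (1 + Σλ_ih_i)
Numerator: 0.12×25.9 + 0.03×24.7 = 3.849
Denominator: 1 + 0.12×33.7 + 0.03×27.9 = 5.881
R = 3.849/5.881 = 0.6545 kJ/s

0.654 kJ/s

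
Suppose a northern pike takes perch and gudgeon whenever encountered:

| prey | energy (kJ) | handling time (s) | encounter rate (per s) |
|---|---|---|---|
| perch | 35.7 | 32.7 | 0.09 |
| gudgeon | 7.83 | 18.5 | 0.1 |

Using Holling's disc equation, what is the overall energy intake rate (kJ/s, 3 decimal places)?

0.690 kJ/s

R = (0.09×35.7 + 0.1×7.83) / (1 + 0.09×32.7 + 0.1×18.5) = 3.996/5.793 = 0.6898 kJ/s.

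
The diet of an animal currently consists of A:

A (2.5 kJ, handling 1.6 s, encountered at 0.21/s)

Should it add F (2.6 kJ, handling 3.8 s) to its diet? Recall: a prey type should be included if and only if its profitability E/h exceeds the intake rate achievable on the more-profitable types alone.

Yes

On A alone, R = ΣλE/(1+Σλh) = 0.525/1.336 = 0.393 kJ/s.
F: E/h = 2.6/3.8 = 0.6842 kJ/s.
0.6842 > 0.393, so adding F raises the average — include it.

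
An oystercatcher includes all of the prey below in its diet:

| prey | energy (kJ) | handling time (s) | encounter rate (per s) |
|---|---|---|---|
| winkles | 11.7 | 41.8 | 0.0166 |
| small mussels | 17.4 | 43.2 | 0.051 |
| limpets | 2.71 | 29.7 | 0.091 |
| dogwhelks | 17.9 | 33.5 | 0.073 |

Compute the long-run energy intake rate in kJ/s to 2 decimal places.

0.29 kJ/s

R = Σλ_iE_i / (1 + Σλ_ih_i)
Numerator: 0.0166×11.7 + 0.051×17.4 + 0.091×2.71 + 0.073×17.9 = 2.635
Denominator: 1 + 0.0166×41.8 + 0.051×43.2 + 0.091×29.7 + 0.073×33.5 = 9.045
R = 2.635/9.045 = 0.2913 kJ/s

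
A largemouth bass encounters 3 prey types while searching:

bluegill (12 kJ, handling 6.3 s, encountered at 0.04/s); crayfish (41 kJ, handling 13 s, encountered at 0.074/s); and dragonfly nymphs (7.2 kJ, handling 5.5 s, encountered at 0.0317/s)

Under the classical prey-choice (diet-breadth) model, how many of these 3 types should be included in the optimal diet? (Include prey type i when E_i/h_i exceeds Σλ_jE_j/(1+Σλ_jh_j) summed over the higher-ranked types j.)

Rank by E/h (kJ/s): crayfish 3.15, bluegill 1.9, dragonfly nymphs 1.31. Include each in turn until the next type's E/h falls below the running intake rate.
Rate on top 1: 1.546. bluegill: 1.9 > 1.546 → include.
Rate on top 2: 1.587. dragonfly nymphs: 1.31 < 1.587 → exclude; stop.
Optimal diet: crayfish, bluegill — 2 of 3 types.

2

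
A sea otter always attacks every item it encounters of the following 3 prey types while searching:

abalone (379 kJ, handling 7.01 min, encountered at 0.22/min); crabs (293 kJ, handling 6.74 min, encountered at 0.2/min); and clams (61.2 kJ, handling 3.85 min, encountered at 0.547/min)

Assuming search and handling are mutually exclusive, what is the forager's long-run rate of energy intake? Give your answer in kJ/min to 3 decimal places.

R = Σλ_iE_i / (1 + Σλ_ih_i)
Numerator: 0.22×379 + 0.2×293 + 0.547×61.2 = 175.5
Denominator: 1 + 0.22×7.01 + 0.2×6.74 + 0.547×3.85 = 5.996
R = 175.5/5.996 = 29.26 kJ/min

29.262 kJ/min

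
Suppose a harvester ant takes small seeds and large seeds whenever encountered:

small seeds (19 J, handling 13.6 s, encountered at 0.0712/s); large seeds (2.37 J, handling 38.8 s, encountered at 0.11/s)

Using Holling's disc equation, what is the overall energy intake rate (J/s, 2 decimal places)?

0.26 J/s

R = Σλ_iE_i / (1 + Σλ_ih_i)
Numerator: 0.0712×19 + 0.11×2.37 = 1.613
Denominator: 1 + 0.0712×13.6 + 0.11×38.8 = 6.236
R = 1.613/6.236 = 0.2587 J/s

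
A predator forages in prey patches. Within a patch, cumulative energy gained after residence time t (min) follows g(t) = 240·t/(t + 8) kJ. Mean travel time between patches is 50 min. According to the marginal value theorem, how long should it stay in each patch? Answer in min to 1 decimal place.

Maximise g(t)/(T+t): set derivative to zero → g'(t)(T+t) = g(t).
g'(t) = 240·8/(t + 8)². Setting 240·8/(t+8)² = 240t/[(t+8)(50+t)] gives 8(50+t) = t(t+8), so t² = 8×50 = 400.
t* = √400 = 20 min.

20.0 min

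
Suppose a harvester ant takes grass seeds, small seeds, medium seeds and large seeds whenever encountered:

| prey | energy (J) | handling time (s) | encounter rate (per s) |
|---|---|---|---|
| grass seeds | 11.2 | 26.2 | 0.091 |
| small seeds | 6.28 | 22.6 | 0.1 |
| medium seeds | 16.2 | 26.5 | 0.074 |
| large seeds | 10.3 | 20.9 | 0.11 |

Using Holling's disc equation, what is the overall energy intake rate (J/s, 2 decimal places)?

0.40 J/s

Energy encountered per unit search time: 0.091×11.2 + 0.1×6.28 + 0.074×16.2 + 0.11×10.3 = 3.979 J/s.
Handling time per unit search time: 0.091×26.2 + 0.1×22.6 + 0.074×26.5 + 0.11×20.9 = 8.904.
Rate = 3.979/(1 + 8.904) = 0.4017 J/s.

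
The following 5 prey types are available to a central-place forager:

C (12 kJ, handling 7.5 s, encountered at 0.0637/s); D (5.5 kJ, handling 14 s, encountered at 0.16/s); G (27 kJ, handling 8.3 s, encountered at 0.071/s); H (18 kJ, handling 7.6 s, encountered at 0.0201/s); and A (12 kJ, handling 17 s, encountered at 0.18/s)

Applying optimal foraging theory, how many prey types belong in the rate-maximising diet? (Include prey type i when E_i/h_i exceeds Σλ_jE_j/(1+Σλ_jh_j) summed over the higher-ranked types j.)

Profitabilities (E/h, kJ/s): G 3.25, H 2.37, C 1.6, A 0.706, D 0.393. Add prey in this order while the next type's profitability exceeds the intake rate on those already taken.
Rate on top 1: 1.206. H: 2.37 > 1.206 → include.
Rate on top 2: 1.308. C: 1.6 > 1.308 → include.
Rate on top 3: 1.371. A: 0.706 < 1.371 → exclude; stop.
Optimal diet: G, H, C — 3 of 5 types.

3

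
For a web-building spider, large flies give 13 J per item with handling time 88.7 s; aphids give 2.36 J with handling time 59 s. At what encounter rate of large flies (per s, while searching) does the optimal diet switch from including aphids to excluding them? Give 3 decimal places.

Drop aphids once their profitability E₂/h₂ falls below the rate achievable on large flies alone: E₂/h₂ = λE₁/(1 + λh₁).
Solve for λ: λE₁h₂ = E₂(1 + λh₁) → λ(E₁h₂ − E₂h₁) = E₂ → λ = E₂/(E₁h₂ − E₂h₁).
λ = 2.36/(13×59 − 2.36×88.7) = 2.36/557.7 = 0.004232 per s.

0.004 per s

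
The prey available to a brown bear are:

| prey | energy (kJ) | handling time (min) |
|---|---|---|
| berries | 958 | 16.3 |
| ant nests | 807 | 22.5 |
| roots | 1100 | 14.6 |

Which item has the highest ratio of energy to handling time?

roots

Profitability E/h (kJ/min): berries = 958/16.3 = 58.8, ant nests = 807/22.5 = 35.9, roots = 1100/14.6 = 75.3.
Ranked: roots > berries > ant nests.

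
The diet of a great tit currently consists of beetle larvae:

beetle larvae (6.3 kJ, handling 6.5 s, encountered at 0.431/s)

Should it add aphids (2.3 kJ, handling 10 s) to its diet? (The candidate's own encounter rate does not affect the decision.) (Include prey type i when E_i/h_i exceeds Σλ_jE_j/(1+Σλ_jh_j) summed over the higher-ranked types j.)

On beetle larvae alone, R = ΣλE/(1+Σλh) = 2.715/3.801 = 0.7143 kJ/s.
Profitability of aphids: 2.3/10 = 0.23 kJ/s.
Since 0.23 < R, time spent handling aphids is better spent searching.

No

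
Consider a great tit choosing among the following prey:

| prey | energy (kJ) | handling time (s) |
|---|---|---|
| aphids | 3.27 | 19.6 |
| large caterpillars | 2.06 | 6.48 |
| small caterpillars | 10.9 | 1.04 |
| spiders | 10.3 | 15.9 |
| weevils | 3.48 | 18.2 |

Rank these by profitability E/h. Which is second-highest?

In descending order of E/h:
small caterpillars: 10.9/1.04 = 10.5 kJ/s
spiders: 10.3/15.9 = 0.648 kJ/s
large caterpillars: 2.06/6.48 = 0.318 kJ/s
weevils: 3.48/18.2 = 0.191 kJ/s
aphids: 3.27/19.6 = 0.167 kJ/s

spiders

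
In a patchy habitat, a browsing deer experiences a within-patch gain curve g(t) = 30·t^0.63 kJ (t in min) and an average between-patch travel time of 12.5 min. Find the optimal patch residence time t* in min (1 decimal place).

Optimal t* satisfies g'(t*) = g(t*)/(T + t*).
g'(t) = 0.63·30·t^-0.37. Setting 0.63·30·t^-0.37 = 30·t^0.63/(12.5+t) gives 0.63(12.5+t) = t, so 0.37·t = 0.63×12.5.
t* = 0.63×12.5/0.37 = 21.28 min.

21.3 min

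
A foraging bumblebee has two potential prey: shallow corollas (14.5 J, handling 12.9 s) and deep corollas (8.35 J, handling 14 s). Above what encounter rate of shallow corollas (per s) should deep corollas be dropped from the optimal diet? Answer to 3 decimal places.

0.088 per s

The zero-one rule: include deep corollas iff E₂/h₂ > λE₁/(1+λh₁). Equality gives the switch point.
λE₁h₂ = E₂ + λE₂h₁ ⇒ λ = E₂/(E₁h₂ − E₂h₁) = 8.35/(203 − 107.7) = 0.08763 per s.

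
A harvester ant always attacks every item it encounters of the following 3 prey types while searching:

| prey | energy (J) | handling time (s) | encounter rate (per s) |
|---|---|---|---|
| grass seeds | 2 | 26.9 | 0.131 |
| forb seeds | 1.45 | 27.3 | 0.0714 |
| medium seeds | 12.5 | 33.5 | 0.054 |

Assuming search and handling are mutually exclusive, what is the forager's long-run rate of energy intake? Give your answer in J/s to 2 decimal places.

0.13 J/s

R = Σλ_iE_i / (1 + Σλ_ih_i)
Numerator: 0.131×2 + 0.0714×1.45 + 0.054×12.5 = 1.041
Denominator: 1 + 0.131×26.9 + 0.0714×27.3 + 0.054×33.5 = 8.282
R = 1.041/8.282 = 0.1256 J/s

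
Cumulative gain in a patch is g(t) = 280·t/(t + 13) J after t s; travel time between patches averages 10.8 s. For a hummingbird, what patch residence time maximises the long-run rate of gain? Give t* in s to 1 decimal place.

11.8 s

Maximise g(t)/(T+t): set derivative to zero → g'(t)(T+t) = g(t).
g'(t) = 280·13/(t + 13)². Setting 280·13/(t+13)² = 280t/[(t+13)(10.8+t)] gives 13(10.8+t) = t(t+13), so t² = 13×10.8 = 140.4.
t* = √140.4 = 11.85 s.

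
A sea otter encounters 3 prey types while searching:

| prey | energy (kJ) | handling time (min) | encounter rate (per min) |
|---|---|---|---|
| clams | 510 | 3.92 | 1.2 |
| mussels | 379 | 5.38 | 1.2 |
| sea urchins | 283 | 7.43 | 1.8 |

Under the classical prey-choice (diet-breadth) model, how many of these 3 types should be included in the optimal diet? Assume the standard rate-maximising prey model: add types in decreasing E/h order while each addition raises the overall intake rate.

Profitabilities (E/h, kJ/min): clams 130, mussels 70.4, sea urchins 38.1. Add prey in this order while the next type's profitability exceeds the intake rate on those already taken.
Rate on top 1: 107.3. mussels: 70.4 < 107.3 → exclude; stop.
Optimal diet: clams — 1 of 3 types.

1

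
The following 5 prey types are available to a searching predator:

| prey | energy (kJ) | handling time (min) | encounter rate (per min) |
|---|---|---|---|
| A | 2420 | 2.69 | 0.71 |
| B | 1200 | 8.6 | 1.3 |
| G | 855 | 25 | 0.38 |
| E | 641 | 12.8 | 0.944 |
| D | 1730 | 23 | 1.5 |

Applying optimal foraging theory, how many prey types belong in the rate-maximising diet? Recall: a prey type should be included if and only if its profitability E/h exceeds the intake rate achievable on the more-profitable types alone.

1

Profitabilities (E/h, kJ/min): A 900, B 140, D 75.2, E 50.1, G 34.2. Add prey in this order while the next type's profitability exceeds the intake rate on those already taken.
Rate on top 1: 590.5. B: 140 < 590.5 → exclude; stop.
Optimal diet: A — 1 of 5 types.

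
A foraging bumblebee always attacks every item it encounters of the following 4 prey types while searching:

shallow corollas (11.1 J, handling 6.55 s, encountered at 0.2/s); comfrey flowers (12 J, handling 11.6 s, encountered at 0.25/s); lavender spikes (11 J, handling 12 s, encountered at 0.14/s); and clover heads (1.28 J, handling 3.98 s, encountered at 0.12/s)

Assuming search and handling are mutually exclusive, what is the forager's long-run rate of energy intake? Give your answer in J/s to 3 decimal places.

0.938 J/s

R = Σλ_iE_i / (1 + Σλ_ih_i)
Numerator: 0.2×11.1 + 0.25×12 + 0.14×11 + 0.12×1.28 = 6.914
Denominator: 1 + 0.2×6.55 + 0.25×11.6 + 0.14×12 + 0.12×3.98 = 7.368
R = 6.914/7.368 = 0.9384 J/s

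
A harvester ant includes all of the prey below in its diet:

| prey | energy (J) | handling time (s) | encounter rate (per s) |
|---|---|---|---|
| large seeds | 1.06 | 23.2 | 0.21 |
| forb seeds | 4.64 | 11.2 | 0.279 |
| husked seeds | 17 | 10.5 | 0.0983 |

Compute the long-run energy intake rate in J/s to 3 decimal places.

R = Σλ_iE_i / (1 + Σλ_ih_i)
Numerator: 0.21×1.06 + 0.279×4.64 + 0.0983×17 = 3.188
Denominator: 1 + 0.21×23.2 + 0.279×11.2 + 0.0983×10.5 = 10.03
R = 3.188/10.03 = 0.3179 J/s

0.318 J/s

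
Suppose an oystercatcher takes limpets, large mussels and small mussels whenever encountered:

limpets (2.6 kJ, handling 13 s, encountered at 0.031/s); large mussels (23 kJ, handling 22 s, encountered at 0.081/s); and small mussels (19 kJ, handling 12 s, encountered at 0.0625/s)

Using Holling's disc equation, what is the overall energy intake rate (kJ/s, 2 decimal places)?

0.80 kJ/s

R = (0.031×2.6 + 0.081×23 + 0.0625×19) / (1 + 0.031×13 + 0.081×22 + 0.0625×12) = 3.131/3.935 = 0.7957 kJ/s.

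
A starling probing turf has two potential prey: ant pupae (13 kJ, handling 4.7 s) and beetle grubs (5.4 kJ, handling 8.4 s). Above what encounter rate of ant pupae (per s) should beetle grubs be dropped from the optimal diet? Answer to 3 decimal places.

0.064 per s

Drop beetle grubs once their profitability E₂/h₂ falls below the rate achievable on ant pupae alone: E₂/h₂ = λE₁/(1 + λh₁).
Solve for λ: λE₁h₂ = E₂(1 + λh₁) → λ(E₁h₂ − E₂h₁) = E₂ → λ = E₂/(E₁h₂ − E₂h₁).
λ = 5.4/(13×8.4 − 5.4×4.7) = 5.4/83.82 = 0.06442 per s.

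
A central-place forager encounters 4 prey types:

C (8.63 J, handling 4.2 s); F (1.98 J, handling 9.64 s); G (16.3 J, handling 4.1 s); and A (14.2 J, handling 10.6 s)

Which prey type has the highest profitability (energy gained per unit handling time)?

G

Profitability E/h (J/s): C = 8.63/4.2 = 2.05, F = 1.98/9.64 = 0.205, G = 16.3/4.1 = 3.98, A = 14.2/10.6 = 1.34.
Ranked: G > C > A > F.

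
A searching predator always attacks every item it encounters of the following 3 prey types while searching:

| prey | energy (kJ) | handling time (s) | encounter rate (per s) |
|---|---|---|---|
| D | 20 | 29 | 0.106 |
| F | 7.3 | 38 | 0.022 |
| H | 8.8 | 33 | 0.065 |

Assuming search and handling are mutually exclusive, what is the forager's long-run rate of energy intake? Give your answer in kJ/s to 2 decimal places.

Energy encountered per unit search time: 0.106×20 + 0.022×7.3 + 0.065×8.8 = 2.853 kJ/s.
Handling time per unit search time: 0.106×29 + 0.022×38 + 0.065×33 = 6.055.
Rate = 2.853/(1 + 6.055) = 0.4043 kJ/s.

0.40 kJ/s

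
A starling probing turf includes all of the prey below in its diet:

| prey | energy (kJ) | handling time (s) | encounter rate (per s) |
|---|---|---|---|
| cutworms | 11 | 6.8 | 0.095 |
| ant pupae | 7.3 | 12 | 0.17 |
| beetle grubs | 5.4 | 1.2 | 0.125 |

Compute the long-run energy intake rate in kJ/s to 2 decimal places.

0.77 kJ/s

R = Σλ_iE_i / (1 + Σλ_ih_i)
Numerator: 0.095×11 + 0.17×7.3 + 0.125×5.4 = 2.961
Denominator: 1 + 0.095×6.8 + 0.17×12 + 0.125×1.2 = 3.836
R = 2.961/3.836 = 0.7719 kJ/s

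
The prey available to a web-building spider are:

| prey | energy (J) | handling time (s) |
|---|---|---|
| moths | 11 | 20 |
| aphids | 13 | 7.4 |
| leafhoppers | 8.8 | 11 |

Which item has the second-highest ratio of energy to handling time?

leafhoppers

In descending order of E/h:
aphids: 13/7.4 = 1.76 J/s
leafhoppers: 8.8/11 = 0.8 J/s
moths: 11/20 = 0.55 J/s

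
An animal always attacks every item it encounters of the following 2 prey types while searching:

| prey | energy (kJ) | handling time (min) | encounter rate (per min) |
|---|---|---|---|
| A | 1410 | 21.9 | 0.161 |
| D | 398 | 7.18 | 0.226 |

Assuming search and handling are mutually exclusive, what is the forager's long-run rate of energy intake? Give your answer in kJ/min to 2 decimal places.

51.55 kJ/min

R = Σλ_iE_i / (1 + Σλ_ih_i)
Numerator: 0.161×1410 + 0.226×398 = 317
Denominator: 1 + 0.161×21.9 + 0.226×7.18 = 6.149
R = 317/6.149 = 51.55 kJ/min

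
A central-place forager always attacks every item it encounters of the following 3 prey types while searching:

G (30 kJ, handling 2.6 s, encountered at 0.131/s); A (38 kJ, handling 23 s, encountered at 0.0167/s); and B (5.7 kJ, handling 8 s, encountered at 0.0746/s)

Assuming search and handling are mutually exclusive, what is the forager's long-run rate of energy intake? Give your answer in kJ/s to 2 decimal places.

2.15 kJ/s

Energy encountered per unit search time: 0.131×30 + 0.0167×38 + 0.0746×5.7 = 4.99 kJ/s.
Handling time per unit search time: 0.131×2.6 + 0.0167×23 + 0.0746×8 = 1.321.
Rate = 4.99/(1 + 1.321) = 2.149 kJ/s.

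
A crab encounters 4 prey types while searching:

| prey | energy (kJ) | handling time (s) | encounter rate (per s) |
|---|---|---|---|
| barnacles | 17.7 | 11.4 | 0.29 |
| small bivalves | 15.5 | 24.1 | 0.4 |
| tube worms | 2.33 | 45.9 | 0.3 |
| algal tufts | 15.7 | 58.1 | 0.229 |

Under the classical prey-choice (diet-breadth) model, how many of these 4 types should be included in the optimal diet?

Profitabilities (E/h, kJ/s): barnacles 1.55, small bivalves 0.643, algal tufts 0.27, tube worms 0.0508. Add prey in this order while the next type's profitability exceeds the intake rate on those already taken.
Rate on top 1: 1.192. small bivalves: 0.643 < 1.192 → exclude; stop.
Optimal diet: barnacles — 1 of 4 types.

1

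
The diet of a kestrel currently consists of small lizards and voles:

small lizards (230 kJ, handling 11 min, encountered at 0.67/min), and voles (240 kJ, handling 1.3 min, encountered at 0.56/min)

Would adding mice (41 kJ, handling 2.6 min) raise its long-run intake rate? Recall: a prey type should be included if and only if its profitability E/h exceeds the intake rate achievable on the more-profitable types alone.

Current rate: (0.67×230 + 0.56×240)/(1 + 0.67×11 + 0.56×1.3) = 31.71 kJ/min.
Profitability of mice: 41/2.6 = 15.77 kJ/min.
Since 15.77 < R, time spent handling mice is better spent searching.

No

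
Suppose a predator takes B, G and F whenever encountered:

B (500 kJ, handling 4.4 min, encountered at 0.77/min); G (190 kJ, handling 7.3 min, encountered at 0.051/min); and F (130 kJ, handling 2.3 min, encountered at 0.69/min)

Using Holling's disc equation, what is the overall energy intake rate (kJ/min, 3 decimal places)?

76.314 kJ/min

Energy encountered per unit search time: 0.77×500 + 0.051×190 + 0.69×130 = 484.4 kJ/min.
Handling time per unit search time: 0.77×4.4 + 0.051×7.3 + 0.69×2.3 = 5.347.
Rate = 484.4/(1 + 5.347) = 76.31 kJ/min.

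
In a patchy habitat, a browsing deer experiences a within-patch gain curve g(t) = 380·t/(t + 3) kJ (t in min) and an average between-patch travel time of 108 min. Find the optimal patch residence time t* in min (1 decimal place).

By the marginal value theorem, leave when the instantaneous gain rate g'(t) equals the habitat-wide average g(t)/(T + t).
g'(t) = 380·3/(t + 3)². Setting 380·3/(t+3)² = 380t/[(t+3)(108+t)] gives 3(108+t) = t(t+3), so t² = 3×108 = 324.
t* = √324 = 18 min.

18.0 min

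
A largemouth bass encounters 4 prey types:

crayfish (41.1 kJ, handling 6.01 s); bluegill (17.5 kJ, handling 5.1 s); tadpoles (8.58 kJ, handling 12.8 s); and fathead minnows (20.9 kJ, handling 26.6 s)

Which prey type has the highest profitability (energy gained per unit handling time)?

crayfish

In descending order of E/h:
crayfish: 41.1/6.01 = 6.84 kJ/s
bluegill: 17.5/5.1 = 3.43 kJ/s
fathead minnows: 20.9/26.6 = 0.786 kJ/s
tadpoles: 8.58/12.8 = 0.67 kJ/s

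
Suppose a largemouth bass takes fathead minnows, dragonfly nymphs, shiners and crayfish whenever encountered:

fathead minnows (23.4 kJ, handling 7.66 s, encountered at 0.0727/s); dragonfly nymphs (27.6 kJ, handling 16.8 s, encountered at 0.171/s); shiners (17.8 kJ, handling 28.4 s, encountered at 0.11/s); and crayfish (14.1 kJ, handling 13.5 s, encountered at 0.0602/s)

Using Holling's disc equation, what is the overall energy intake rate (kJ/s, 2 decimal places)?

R = (0.0727×23.4 + 0.171×27.6 + 0.11×17.8 + 0.0602×14.1) / (1 + 0.0727×7.66 + 0.171×16.8 + 0.11×28.4 + 0.0602×13.5) = 9.228/8.366 = 1.103 kJ/s.

1.10 kJ/s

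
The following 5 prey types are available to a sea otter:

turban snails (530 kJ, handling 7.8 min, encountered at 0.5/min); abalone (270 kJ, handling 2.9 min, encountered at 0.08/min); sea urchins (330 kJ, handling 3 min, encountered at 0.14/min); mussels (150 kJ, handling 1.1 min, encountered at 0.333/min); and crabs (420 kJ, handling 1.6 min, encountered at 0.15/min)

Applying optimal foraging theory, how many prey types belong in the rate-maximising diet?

4

E/h in descending order: crabs 262, mussels 136, sea urchins 110, abalone 93.1, turban snails 67.9 kJ/min. The optimal diet is the largest prefix of this list for which every included type satisfies E_i/h_i > R on the types above it.
Rate on top 1: 50.81. mussels: 136 > 50.81 → include.
Rate on top 2: 70.32. sea urchins: 110 > 70.32 → include.
Rate on top 3: 78.54. abalone: 93.1 > 78.54 → include.
Rate on top 4: 80.04. turban snails: 67.9 < 80.04 → exclude; stop.
Optimal diet: crabs, mussels, sea urchins, abalone — 4 of 5 types.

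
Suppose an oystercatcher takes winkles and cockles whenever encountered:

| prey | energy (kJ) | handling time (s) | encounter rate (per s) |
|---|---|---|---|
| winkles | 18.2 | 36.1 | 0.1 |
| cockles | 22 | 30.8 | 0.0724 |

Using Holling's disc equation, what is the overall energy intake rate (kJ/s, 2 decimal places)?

Energy encountered per unit search time: 0.1×18.2 + 0.0724×22 = 3.413 kJ/s.
Handling time per unit search time: 0.1×36.1 + 0.0724×30.8 = 5.84.
Rate = 3.413/(1 + 5.84) = 0.499 kJ/s.

0.50 kJ/s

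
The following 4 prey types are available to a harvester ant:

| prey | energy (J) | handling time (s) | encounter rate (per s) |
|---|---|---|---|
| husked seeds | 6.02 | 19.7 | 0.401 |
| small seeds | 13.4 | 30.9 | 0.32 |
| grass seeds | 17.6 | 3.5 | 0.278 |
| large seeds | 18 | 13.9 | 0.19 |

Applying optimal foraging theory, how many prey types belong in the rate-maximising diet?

1

Rank by E/h (J/s): grass seeds 5.03, large seeds 1.29, small seeds 0.434, husked seeds 0.306. Include each in turn until the next type's E/h falls below the running intake rate.
Rate on top 1: 2.48. large seeds: 1.29 < 2.48 → exclude; stop.
Optimal diet: grass seeds — 1 of 4 types.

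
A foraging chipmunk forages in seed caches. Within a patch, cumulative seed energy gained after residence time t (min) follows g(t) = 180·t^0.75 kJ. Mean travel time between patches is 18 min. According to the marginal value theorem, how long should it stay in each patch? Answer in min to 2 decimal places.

By the marginal value theorem, leave when the instantaneous gain rate g'(t) equals the habitat-wide average g(t)/(T + t).
g'(t) = 0.75·180·t^-0.25. Setting 0.75·180·t^-0.25 = 180·t^0.75/(18+t) gives 0.75(18+t) = t, so 0.25·t = 0.75×18.
t* = 0.75×18/0.25 = 54 min.

54.00 min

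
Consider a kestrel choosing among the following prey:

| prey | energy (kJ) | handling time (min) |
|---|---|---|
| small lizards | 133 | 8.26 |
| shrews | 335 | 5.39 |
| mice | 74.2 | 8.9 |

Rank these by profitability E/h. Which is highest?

shrews

Profitability E/h (kJ/min): small lizards = 133/8.26 = 16.1, shrews = 335/5.39 = 62.2, mice = 74.2/8.9 = 8.34.
Ranked: shrews > small lizards > mice.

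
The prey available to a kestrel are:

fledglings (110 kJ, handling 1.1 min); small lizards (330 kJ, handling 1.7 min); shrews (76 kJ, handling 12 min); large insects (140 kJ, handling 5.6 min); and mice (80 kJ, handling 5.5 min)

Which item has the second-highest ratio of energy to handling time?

fledglings

Profitability E/h (kJ/min): fledglings = 110/1.1 = 100, small lizards = 330/1.7 = 194, shrews = 76/12 = 6.33, large insects = 140/5.6 = 25, mice = 80/5.5 = 14.5.
Ranked: small lizards > fledglings > large insects > mice > shrews.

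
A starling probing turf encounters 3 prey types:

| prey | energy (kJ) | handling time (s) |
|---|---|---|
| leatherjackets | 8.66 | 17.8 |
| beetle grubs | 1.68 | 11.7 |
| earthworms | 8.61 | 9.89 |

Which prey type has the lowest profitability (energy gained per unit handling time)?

beetle grubs

In descending order of E/h:
earthworms: 8.61/9.89 = 0.871 kJ/s
leatherjackets: 8.66/17.8 = 0.487 kJ/s
beetle grubs: 1.68/11.7 = 0.144 kJ/s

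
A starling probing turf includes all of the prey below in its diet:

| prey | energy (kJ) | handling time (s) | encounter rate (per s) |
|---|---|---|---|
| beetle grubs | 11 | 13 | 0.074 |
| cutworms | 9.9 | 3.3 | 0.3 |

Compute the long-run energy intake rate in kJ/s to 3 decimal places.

R = Σλ_iE_i / (1 + Σλ_ih_i)
Numerator: 0.074×11 + 0.3×9.9 = 3.784
Denominator: 1 + 0.074×13 + 0.3×3.3 = 2.952
R = 3.784/2.952 = 1.282 kJ/s

1.282 kJ/s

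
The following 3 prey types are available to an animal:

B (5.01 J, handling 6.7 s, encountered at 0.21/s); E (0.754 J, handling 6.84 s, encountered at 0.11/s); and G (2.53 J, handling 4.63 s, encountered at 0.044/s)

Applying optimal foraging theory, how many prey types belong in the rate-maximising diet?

Rank by E/h (J/s): B 0.748, G 0.546, E 0.11. Include each in turn until the next type's E/h falls below the running intake rate.
Rate on top 1: 0.4371. G: 0.546 > 0.4371 → include.
Rate on top 2: 0.4456. E: 0.11 < 0.4456 → exclude; stop.
Optimal diet: B, G — 2 of 3 types.

2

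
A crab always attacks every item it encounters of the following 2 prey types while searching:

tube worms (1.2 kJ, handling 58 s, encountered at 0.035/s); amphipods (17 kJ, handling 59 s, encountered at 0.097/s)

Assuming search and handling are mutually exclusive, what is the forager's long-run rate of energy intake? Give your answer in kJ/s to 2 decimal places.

0.19 kJ/s

R = (0.035×1.2 + 0.097×17) / (1 + 0.035×58 + 0.097×59) = 1.691/8.753 = 0.1932 kJ/s.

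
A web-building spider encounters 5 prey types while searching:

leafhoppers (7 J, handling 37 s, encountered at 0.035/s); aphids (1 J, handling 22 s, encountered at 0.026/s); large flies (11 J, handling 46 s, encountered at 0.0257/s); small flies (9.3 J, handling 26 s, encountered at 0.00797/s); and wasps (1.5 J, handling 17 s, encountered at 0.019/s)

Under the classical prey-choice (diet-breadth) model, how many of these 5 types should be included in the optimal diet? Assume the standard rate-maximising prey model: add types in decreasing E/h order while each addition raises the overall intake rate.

3

Profitabilities (E/h, J/s): small flies 0.358, large flies 0.239, leafhoppers 0.189, wasps 0.0882, aphids 0.0455. Add prey in this order while the next type's profitability exceeds the intake rate on those already taken.
Rate on top 1: 0.0614. large flies: 0.239 > 0.0614 → include.
Rate on top 2: 0.1493. leafhoppers: 0.189 > 0.1493 → include.
Rate on top 3: 0.1633. wasps: 0.0882 < 0.1633 → exclude; stop.
Optimal diet: small flies, large flies, leafhoppers — 3 of 5 types.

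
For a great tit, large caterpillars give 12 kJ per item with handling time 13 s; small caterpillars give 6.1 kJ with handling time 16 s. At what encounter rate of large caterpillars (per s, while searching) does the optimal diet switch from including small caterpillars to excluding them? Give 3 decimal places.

0.054 per s

Drop small caterpillars once their profitability E₂/h₂ falls below the rate achievable on large caterpillars alone: E₂/h₂ = λE₁/(1 + λh₁).
Solve for λ: λE₁h₂ = E₂(1 + λh₁) → λ(E₁h₂ − E₂h₁) = E₂ → λ = E₂/(E₁h₂ − E₂h₁).
λ = 6.1/(12×16 − 6.1×13) = 6.1/112.7 = 0.05413 per s.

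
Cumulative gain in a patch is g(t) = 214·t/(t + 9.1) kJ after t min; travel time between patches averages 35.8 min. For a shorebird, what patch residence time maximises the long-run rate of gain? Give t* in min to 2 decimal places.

18.05 min

Maximise g(t)/(T+t): set derivative to zero → g'(t)(T+t) = g(t).
g'(t) = 214·9.1/(t + 9.1)². Setting 214·9.1/(t+9.1)² = 214t/[(t+9.1)(35.8+t)] gives 9.1(35.8+t) = t(t+9.1), so t² = 9.1×35.8 = 325.8.
t* = √325.8 = 18.05 min.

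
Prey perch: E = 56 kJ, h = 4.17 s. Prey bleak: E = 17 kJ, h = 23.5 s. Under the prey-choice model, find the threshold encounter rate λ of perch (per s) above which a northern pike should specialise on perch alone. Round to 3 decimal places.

0.014 per s

At the threshold, the rate on perch alone equals the profitability of bleak: λ·56/(1 + λ·4.17) = 17/23.5 = 0.7234.
Rearranging, λ(56 − 0.7234×4.17) = 0.7234, so λ = 0.7234/52.98 = 0.01365 per s.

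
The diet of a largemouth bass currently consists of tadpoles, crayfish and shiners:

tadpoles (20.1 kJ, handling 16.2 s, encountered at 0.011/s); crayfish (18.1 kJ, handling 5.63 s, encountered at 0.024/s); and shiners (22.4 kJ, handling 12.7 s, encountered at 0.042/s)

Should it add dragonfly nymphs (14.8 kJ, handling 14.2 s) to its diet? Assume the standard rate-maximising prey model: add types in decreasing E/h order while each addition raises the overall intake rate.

On tadpoles, crayfish and shiners alone, R = ΣλE/(1+Σλh) = 1.596/1.847 = 0.8644 kJ/s.
dragonfly nymphs: E/h = 14.8/14.2 = 1.042 kJ/s.
1.042 > 0.8644, so adding dragonfly nymphs raises the average — include it.

Yes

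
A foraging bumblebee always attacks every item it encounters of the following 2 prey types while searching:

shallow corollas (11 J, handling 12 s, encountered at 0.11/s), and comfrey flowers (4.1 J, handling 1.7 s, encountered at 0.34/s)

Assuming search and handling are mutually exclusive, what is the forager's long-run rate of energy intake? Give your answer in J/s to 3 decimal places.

Energy encountered per unit search time: 0.11×11 + 0.34×4.1 = 2.604 J/s.
Handling time per unit search time: 0.11×12 + 0.34×1.7 = 1.898.
Rate = 2.604/(1 + 1.898) = 0.8986 J/s.

0.899 J/s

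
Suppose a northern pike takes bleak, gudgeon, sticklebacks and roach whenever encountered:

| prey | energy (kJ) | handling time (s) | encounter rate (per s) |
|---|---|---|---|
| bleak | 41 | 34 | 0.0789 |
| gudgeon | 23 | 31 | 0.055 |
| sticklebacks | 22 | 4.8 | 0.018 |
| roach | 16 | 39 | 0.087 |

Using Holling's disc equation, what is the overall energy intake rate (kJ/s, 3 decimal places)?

Energy encountered per unit search time: 0.0789×41 + 0.055×23 + 0.018×22 + 0.087×16 = 6.288 kJ/s.
Handling time per unit search time: 0.0789×34 + 0.055×31 + 0.018×4.8 + 0.087×39 = 7.867.
Rate = 6.288/(1 + 7.867) = 0.7091 kJ/s.

0.709 kJ/s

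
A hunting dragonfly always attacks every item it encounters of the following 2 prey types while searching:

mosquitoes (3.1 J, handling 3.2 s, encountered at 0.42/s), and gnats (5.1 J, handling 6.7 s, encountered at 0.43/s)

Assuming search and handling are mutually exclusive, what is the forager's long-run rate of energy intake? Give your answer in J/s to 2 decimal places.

0.67 J/s

Energy encountered per unit search time: 0.42×3.1 + 0.43×5.1 = 3.495 J/s.
Handling time per unit search time: 0.42×3.2 + 0.43×6.7 = 4.225.
Rate = 3.495/(1 + 4.225) = 0.6689 J/s.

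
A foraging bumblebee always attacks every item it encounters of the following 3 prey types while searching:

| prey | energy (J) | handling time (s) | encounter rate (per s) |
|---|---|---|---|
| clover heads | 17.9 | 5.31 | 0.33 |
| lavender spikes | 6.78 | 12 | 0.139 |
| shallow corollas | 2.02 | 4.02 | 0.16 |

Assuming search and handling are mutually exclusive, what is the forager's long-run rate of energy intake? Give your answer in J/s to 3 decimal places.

1.417 J/s

R = (0.33×17.9 + 0.139×6.78 + 0.16×2.02) / (1 + 0.33×5.31 + 0.139×12 + 0.16×4.02) = 7.173/5.064 = 1.417 J/s.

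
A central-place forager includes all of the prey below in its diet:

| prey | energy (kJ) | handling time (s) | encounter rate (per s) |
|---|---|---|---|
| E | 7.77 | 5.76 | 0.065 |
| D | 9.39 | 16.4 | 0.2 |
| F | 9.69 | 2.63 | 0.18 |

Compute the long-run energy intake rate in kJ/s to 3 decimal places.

0.805 kJ/s

Energy encountered per unit search time: 0.065×7.77 + 0.2×9.39 + 0.18×9.69 = 4.127 kJ/s.
Handling time per unit search time: 0.065×5.76 + 0.2×16.4 + 0.18×2.63 = 4.128.
Rate = 4.127/(1 + 4.128) = 0.8049 kJ/s.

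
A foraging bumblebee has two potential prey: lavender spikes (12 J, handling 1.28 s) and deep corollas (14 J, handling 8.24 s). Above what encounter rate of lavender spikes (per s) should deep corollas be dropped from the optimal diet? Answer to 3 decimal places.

At the threshold, the rate on lavender spikes alone equals the profitability of deep corollas: λ·12/(1 + λ·1.28) = 14/8.24 = 1.699.
Rearranging, λ(12 − 1.699×1.28) = 1.699, so λ = 1.699/9.825 = 0.1729 per s.

0.173 per s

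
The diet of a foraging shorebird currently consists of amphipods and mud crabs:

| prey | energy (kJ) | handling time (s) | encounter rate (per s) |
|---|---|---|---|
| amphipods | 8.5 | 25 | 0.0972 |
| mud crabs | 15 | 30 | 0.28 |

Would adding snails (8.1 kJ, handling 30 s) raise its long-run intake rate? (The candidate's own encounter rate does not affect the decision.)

No

Current rate: (0.0972×8.5 + 0.28×15)/(1 + 0.0972×25 + 0.28×30) = 0.4249 kJ/s.
Profitability of snails: 8.1/30 = 0.27 kJ/s.
Since 0.27 < R, time spent handling snails is better spent searching.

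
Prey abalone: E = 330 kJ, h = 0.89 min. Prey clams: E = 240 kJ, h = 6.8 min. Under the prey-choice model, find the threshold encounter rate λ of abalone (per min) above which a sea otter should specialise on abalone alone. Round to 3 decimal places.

0.118 per min

The zero-one rule: include clams iff E₂/h₂ > λE₁/(1+λh₁). Equality gives the switch point.
λE₁h₂ = E₂ + λE₂h₁ ⇒ λ = E₂/(E₁h₂ − E₂h₁) = 240/(2244 − 213.6) = 0.1182 per min.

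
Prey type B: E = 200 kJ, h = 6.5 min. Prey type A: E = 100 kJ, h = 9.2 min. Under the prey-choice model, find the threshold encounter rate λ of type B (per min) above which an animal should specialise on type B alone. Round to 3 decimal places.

At the threshold, the rate on type B alone equals the profitability of type A: λ·200/(1 + λ·6.5) = 100/9.2 = 10.87.
Rearranging, λ(200 − 10.87×6.5) = 10.87, so λ = 10.87/129.3 = 0.08403 per min.

0.084 per min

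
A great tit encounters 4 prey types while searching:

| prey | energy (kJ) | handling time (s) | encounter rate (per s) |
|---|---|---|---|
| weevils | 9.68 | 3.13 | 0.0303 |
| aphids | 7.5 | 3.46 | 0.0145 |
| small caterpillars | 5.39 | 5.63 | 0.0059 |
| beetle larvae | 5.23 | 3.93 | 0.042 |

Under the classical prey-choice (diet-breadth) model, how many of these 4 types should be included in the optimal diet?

4

Rank by E/h (kJ/s): weevils 3.09, aphids 2.17, beetle larvae 1.33, small caterpillars 0.957. Include each in turn until the next type's E/h falls below the running intake rate.
Rate on top 1: 0.2679. aphids: 2.17 > 0.2679 → include.
Rate on top 2: 0.3511. beetle larvae: 1.33 > 0.3511 → include.
Rate on top 3: 0.4746. small caterpillars: 0.957 > 0.4746 → include.
Optimal diet: weevils, aphids, beetle larvae, small caterpillars — 4 of 4 types.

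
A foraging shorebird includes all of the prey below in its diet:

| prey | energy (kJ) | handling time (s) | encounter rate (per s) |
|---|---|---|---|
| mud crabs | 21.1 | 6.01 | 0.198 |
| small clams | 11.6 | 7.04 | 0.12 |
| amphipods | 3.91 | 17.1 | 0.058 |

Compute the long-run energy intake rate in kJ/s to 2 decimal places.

1.44 kJ/s

Energy encountered per unit search time: 0.198×21.1 + 0.12×11.6 + 0.058×3.91 = 5.797 kJ/s.
Handling time per unit search time: 0.198×6.01 + 0.12×7.04 + 0.058×17.1 = 3.027.
Rate = 5.797/(1 + 3.027) = 1.44 kJ/s.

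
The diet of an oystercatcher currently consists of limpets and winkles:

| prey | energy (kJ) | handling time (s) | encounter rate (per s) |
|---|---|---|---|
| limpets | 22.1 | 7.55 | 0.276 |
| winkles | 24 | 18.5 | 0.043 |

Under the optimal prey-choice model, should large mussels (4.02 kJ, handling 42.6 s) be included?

No

On limpets and winkles alone, R = ΣλE/(1+Σλh) = 7.132/3.879 = 1.838 kJ/s.
large mussels: E/h = 4.02/42.6 = 0.09437 kJ/s.
0.09437 < 1.838, so adding large mussels would lower the average — exclude it.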